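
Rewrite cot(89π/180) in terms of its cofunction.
cot(89π/180) = tan(π/2 - 89π/180) = tan(π/180)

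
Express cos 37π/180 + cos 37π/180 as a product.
cos 37π/180 + cos 37π/180 = 2 cos(37π/180) cos(0)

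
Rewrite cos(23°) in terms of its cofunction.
cos(23°) = sin(90° - 23°) = sin(67°)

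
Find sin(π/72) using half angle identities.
sin(π/72) = √((1 - cos π/36)/2) = 0.04362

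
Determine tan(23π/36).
tan(23π/36) = -2.145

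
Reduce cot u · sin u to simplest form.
cot u · sin u = cos u (using Quotient identity)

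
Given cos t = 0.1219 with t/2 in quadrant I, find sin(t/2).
sin(t/2) = ±√((1 - cos t)/2); positive since t/2 ∈ QI, so sin(t/2) = 0.6626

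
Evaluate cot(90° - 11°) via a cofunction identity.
cot(90° - 11°) = tan(11°) = 0.1944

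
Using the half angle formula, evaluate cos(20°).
cos(20°) = √((1 + cos 40°)/2) = 0.9397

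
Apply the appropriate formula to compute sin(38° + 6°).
sin(38° + 6°) = sin 38° cos 6° + cos 38° sin 6° = 0.6947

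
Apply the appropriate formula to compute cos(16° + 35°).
cos(16° + 35°) = cos 16° cos 35° - sin 16° sin 35° = 0.6293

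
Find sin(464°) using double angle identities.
sin(464°) = 2 sin 232° cos 232° = 0.9703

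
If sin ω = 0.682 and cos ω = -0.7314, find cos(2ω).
cos(2ω) = cos²ω - sin²ω = 0.06982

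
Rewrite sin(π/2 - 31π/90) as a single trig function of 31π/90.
sin(π/2 - 31π/90) = cos(31π/90)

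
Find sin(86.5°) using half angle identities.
sin(86.5°) = √((1 - cos 173°)/2) = 0.9981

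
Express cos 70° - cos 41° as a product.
cos 70° - cos 41° = -2 sin(55.5°) sin(14.5°)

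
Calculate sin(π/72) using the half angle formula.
sin(π/72) = √((1 - cos π/36)/2) = 0.04362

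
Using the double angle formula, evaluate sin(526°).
sin(526°) = 2 sin 263° cos 263° = 0.2419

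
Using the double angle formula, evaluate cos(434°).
cos(434°) = cos²217° - sin²217° = 0.2756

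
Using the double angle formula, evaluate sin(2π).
sin(2π) = 2 sin π cos π = 0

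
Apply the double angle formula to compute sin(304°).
sin(304°) = 2 sin 152° cos 152° = -0.829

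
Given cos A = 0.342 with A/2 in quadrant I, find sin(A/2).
sin(A/2) = ±√((1 - cos A)/2); positive since A/2 ∈ QI, so sin(A/2) = 0.5736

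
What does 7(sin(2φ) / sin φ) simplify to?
7(sin(2φ) / sin φ) = 7(2 cos φ) (using Double angle)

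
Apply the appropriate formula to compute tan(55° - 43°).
tan(55° - 43°) = (tan 55° - tan 43°)/(1 + tan 55° tan 43°) = 0.2126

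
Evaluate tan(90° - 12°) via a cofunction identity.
tan(90° - 12°) = cot(12°) = 4.705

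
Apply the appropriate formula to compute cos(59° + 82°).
cos(59° + 82°) = cos 59° cos 82° - sin 59° sin 82° = -0.7771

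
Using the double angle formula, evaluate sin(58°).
sin(58°) = 2 sin 29° cos 29° = 0.848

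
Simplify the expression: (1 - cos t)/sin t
(1 - cos t)/sin t = tan(t/2) (using Half angle)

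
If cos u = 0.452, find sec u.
sec u = 1/cos u = 2.212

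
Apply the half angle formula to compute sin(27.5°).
sin(27.5°) = √((1 - cos 55°)/2) = 0.4617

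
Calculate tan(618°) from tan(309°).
tan(618°) = 2 tan 309° / (1 - tan²309°) = 4.705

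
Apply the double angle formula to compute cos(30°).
cos(30°) = cos²15° - sin²15° = √3/2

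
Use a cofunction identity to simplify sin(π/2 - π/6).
sin(π/2 - π/6) = cos(π/6)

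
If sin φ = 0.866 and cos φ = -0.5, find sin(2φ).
sin(2φ) = 2 sin φ cos φ = -0.866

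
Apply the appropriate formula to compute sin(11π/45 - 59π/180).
sin(11π/45 - 59π/180) = sin 11π/45 cos 59π/180 - cos 11π/45 sin 59π/180 = -(√6-√2)/4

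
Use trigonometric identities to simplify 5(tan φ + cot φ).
5(tan φ + cot φ) = 5(sec φ csc φ) (using Quotient identities)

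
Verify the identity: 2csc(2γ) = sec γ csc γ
LHS = 2/sin(2γ) = 2/(2 sin γ cos γ) = 1/(sin γ cos γ) = (1/cos γ)(1/sin γ) = sec γ csc γ = RHS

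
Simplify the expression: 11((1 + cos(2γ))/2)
11((1 + cos(2γ))/2) = 11(cos²γ) (using Power reduction)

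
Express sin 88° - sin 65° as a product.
sin 88° - sin 65° = 2 cos(76.5°) sin(11.5°)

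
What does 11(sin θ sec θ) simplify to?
11(sin θ sec θ) = 11(tan θ) (using Reciprocal + quotient)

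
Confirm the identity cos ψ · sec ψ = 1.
LHS = cos ψ · (1/cos ψ) = 1 = RHS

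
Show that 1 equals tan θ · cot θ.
RHS = (sin θ/cos θ) · (cos θ/sin θ) = 1 = LHS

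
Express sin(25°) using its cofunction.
sin(25°) = cos(90° - 25°) = cos(65°)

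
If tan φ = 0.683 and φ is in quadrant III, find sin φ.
sin φ = -0.564 (using tan²φ + 1 = sec²φ)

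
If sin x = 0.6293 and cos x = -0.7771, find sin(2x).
sin(2x) = 2 sin x cos x = -0.9781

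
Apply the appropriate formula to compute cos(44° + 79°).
cos(44° + 79°) = cos 44° cos 79° - sin 44° sin 79° = -0.5446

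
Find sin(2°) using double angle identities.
sin(2°) = 2 sin 1° cos 1° = 0.0349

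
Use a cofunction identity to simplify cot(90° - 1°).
cot(90° - 1°) = tan(1°)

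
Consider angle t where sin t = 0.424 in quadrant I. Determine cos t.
cos t = √(1 - sin²t) = 0.9057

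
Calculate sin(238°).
sin(238°) = -0.848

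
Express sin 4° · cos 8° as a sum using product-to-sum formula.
sin 4° cos 8° = (1/2)[sin(4°+8°) + sin(4°-8°)]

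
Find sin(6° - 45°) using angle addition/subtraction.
sin(6° - 45°) = sin 6° cos 45° - cos 6° sin 45° = -0.6293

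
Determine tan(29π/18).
tan(29π/18) = -2.747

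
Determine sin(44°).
sin(44°) = 0.6947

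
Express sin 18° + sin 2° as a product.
sin 18° + sin 2° = 2 sin(10°) cos(8°)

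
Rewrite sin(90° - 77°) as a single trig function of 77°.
sin(90° - 77°) = cos(77°)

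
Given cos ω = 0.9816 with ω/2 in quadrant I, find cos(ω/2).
cos(ω/2) = ±√((1 + cos ω)/2); positive since ω/2 ∈ QI, so cos(ω/2) = 0.9954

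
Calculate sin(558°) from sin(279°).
sin(558°) = 2 sin 279° cos 279° = -0.309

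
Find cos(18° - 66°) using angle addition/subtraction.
cos(18° - 66°) = cos 18° cos 66° + sin 18° sin 66° = 0.6691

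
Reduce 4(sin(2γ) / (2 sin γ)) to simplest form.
4(sin(2γ) / (2 sin γ)) = 4(cos γ) (using Double angle)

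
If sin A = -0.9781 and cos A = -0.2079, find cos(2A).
cos(2A) = cos²A - sin²A = -0.9135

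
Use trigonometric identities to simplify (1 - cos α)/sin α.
(1 - cos α)/sin α = tan(α/2) (using Half angle)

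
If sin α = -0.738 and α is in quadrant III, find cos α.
cos α = -0.6748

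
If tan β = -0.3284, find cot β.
cot β = 1/tan β = -3.045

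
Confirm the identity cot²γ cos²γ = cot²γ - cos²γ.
RHS = cos²γ/sin²γ - cos²γ = cos²γ(1/sin²γ - 1) = cos²γ · (1 - sin²γ)/sin²γ = cos²γ · cos²γ/sin²γ = cos²γ · cot²γ = LHS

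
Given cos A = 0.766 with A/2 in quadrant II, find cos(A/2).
cos(A/2) = ±√((1 + cos A)/2); negative since A/2 ∈ QII, so cos(A/2) = -0.9397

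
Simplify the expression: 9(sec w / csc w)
9(sec w / csc w) = 9(tan w) (using Reciprocal identities)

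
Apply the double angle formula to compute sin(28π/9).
sin(28π/9) = 2 sin 14π/9 cos 14π/9 = -0.342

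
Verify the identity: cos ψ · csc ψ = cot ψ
LHS = cos ψ · (1/sin ψ) = cos ψ/sin ψ = cot ψ = RHS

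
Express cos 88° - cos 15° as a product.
cos 88° - cos 15° = -2 sin(51.5°) sin(36.5°)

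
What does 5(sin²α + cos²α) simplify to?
5(sin²α + cos²α) = 5 (using Pythagorean identity)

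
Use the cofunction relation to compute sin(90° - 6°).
sin(90° - 6°) = cos(6°) = 0.9945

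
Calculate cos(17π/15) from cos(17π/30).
cos(17π/15) = 2cos²17π/30 - 1 = -0.9135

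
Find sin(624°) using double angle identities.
sin(624°) = 2 sin 312° cos 312° = -0.9945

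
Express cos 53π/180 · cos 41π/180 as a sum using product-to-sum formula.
cos 53π/180 cos 41π/180 = (1/2)[cos(53π/180-41π/180) + cos(53π/180+41π/180)]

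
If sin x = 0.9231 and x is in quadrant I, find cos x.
cos x = 0.3846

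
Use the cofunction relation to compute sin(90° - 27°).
sin(90° - 27°) = cos(27°) = 0.891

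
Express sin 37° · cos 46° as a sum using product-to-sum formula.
sin 37° cos 46° = (1/2)[sin(37°+46°) + sin(37°-46°)]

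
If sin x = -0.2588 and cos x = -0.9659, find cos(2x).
cos(2x) = cos²x - sin²x = 0.866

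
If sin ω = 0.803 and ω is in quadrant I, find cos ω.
cos ω = 0.596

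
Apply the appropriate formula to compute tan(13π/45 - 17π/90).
tan(13π/45 - 17π/90) = (tan 13π/45 - tan 17π/90)/(1 + tan 13π/45 tan 17π/90) = 0.3249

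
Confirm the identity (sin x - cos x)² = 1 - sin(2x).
LHS = sin²x - 2 sin x cos x + cos²x = (sin²x + cos²x) - 2 sin x cos x = 1 - sin(2x) = RHS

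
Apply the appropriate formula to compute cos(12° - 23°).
cos(12° - 23°) = cos 12° cos 23° + sin 12° sin 23° = 0.9816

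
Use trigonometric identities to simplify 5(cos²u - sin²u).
5(cos²u - sin²u) = 5(cos(2u)) (using Double angle)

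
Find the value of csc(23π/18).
csc(23π/18) = -1.305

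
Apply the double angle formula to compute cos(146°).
cos(146°) = cos²73° - sin²73° = -0.829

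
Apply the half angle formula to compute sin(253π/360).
sin(253π/360) = √((1 - cos 253π/180)/2) = 0.8039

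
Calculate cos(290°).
cos(290°) = 0.342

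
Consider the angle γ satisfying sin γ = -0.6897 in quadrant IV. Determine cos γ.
cos γ = √(1 - sin²γ) = 0.7241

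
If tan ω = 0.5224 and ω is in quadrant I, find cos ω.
cos ω = 0.8863 (using tan²ω + 1 = sec²ω)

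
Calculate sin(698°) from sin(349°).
sin(698°) = 2 sin 349° cos 349° = -0.3746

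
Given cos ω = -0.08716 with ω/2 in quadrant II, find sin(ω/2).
sin(ω/2) = ±√((1 - cos ω)/2); positive since ω/2 ∈ QII, so sin(ω/2) = 0.7373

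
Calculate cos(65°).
cos(65°) = 0.4226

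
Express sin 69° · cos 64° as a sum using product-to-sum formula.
sin 69° cos 64° = (1/2)[sin(69°+64°) + sin(69°-64°)]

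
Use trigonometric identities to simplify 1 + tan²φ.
1 + tan²φ = sec²φ (using Pythagorean identity)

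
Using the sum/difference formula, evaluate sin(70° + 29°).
sin(70° + 29°) = sin 70° cos 29° + cos 70° sin 29° = 0.9877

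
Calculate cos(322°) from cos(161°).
cos(322°) = cos²161° - sin²161° = 0.788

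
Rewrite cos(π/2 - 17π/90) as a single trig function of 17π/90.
cos(π/2 - 17π/90) = sin(17π/90)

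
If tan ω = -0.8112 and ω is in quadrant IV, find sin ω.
sin ω = -0.63 (using tan²ω + 1 = sec²ω)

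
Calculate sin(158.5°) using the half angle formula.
sin(158.5°) = √((1 - cos 317°)/2) = 0.3665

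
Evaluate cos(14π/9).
cos(14π/9) = 0.1736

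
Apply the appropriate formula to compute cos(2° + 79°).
cos(2° + 79°) = cos 2° cos 79° - sin 2° sin 79° = 0.1564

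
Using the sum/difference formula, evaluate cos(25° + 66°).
cos(25° + 66°) = cos 25° cos 66° - sin 25° sin 66° = -0.01745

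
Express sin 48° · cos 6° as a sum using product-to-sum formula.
sin 48° cos 6° = (1/2)[sin(48°+6°) + sin(48°-6°)]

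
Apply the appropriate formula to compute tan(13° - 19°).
tan(13° - 19°) = (tan 13° - tan 19°)/(1 + tan 13° tan 19°) = -0.1051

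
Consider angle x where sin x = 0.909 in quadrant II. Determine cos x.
cos x = ±√(1 - sin²x) = -0.4168 (negative in QII)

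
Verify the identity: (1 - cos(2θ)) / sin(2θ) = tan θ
LHS = 2sin²θ / (2 sin θ cos θ) = sin θ/cos θ = tan θ = RHS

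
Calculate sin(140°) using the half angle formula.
sin(140°) = √((1 - cos 280°)/2) = 0.6428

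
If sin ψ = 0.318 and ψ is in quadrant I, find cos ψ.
cos ψ = 0.9481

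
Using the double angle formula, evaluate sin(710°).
sin(710°) = 2 sin 355° cos 355° = -0.1736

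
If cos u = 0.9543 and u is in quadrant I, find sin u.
sin u = 0.2989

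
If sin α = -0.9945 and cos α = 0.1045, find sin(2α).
sin(2α) = 2 sin α cos α = -0.2079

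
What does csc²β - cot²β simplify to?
csc²β - cot²β = 1 (using Pythagorean identity)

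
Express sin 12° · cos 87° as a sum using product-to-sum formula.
sin 12° cos 87° = (1/2)[sin(12°+87°) + sin(12°-87°)]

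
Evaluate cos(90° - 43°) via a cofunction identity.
cos(90° - 43°) = sin(43°) = 0.682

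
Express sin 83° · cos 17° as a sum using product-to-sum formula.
sin 83° cos 17° = (1/2)[sin(83°+17°) + sin(83°-17°)]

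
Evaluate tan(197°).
tan(197°) = 0.3057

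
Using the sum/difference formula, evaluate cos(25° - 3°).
cos(25° - 3°) = cos 25° cos 3° + sin 25° sin 3° = 0.9272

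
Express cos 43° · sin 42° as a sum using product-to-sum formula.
cos 43° sin 42° = (1/2)[sin(43°+42°) - sin(43°-42°)]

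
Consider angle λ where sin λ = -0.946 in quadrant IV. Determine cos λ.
cos λ = √(1 - sin²λ) = 0.3242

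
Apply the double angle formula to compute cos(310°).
cos(310°) = cos²155° - sin²155° = 0.6428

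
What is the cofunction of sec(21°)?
sec(21°) = csc(90° - 21°) = csc(69°)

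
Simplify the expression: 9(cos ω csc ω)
9(cos ω csc ω) = 9(cot ω) (using Reciprocal + quotient)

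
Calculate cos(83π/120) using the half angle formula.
cos(83π/120) = -√((1 + cos 83π/60)/2) = -0.5664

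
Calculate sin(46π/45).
sin(46π/45) = -0.06976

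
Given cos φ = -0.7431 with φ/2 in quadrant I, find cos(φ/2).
cos(φ/2) = ±√((1 + cos φ)/2); positive since φ/2 ∈ QI, so cos(φ/2) = 0.3584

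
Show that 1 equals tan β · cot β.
RHS = (sin β/cos β) · (cos β/sin β) = 1 = LHS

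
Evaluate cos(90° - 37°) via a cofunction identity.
cos(90° - 37°) = sin(37°) = 0.6018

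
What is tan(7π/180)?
tan(7π/180) = 0.1228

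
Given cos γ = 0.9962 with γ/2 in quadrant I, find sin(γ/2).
sin(γ/2) = ±√((1 - cos γ)/2); positive since γ/2 ∈ QI, so sin(γ/2) = 0.04359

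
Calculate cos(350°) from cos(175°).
cos(350°) = cos²175° - sin²175° = 0.9848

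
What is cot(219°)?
cot(219°) = 1.235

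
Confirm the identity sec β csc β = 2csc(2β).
RHS = 2/sin(2β) = 2/(2 sin β cos β) = 1/(sin β cos β) = (1/cos β)(1/sin β) = sec β csc β = LHS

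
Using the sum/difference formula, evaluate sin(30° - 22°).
sin(30° - 22°) = sin 30° cos 22° - cos 30° sin 22° = 0.1392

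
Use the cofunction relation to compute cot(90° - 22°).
cot(90° - 22°) = tan(22°) = 0.404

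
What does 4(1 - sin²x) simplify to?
4(1 - sin²x) = 4(cos²x) (using Pythagorean identity)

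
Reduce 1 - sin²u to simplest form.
1 - sin²u = cos²u (using Pythagorean identity)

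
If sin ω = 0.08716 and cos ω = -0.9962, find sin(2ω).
sin(2ω) = 2 sin ω cos ω = -0.1737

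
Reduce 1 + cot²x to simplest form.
1 + cot²x = csc²x (using Pythagorean identity)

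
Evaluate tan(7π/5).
tan(7π/5) = 3.078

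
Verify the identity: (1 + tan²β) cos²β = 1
LHS = sec²β · cos²β = (1/cos²β) · cos²β = 1 = RHS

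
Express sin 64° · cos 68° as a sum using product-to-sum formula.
sin 64° cos 68° = (1/2)[sin(64°+68°) + sin(64°-68°)]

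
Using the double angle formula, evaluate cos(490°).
cos(490°) = cos²245° - sin²245° = -0.6428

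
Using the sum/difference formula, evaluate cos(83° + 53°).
cos(83° + 53°) = cos 83° cos 53° - sin 83° sin 53° = -0.7193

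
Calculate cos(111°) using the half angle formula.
cos(111°) = -√((1 + cos 222°)/2) = -0.3584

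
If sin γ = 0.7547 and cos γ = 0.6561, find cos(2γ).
cos(2γ) = cos²γ - sin²γ = -0.1391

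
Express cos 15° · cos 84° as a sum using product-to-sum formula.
cos 15° cos 84° = (1/2)[cos(15°-84°) + cos(15°+84°)]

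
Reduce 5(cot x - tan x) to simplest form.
5(cot x - tan x) = 5(2 cot(2x)) (using Double angle)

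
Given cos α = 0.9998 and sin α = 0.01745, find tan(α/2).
tan(α/2) = sin α / (1 + cos α) = 0.008726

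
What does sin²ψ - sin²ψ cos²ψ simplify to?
sin²ψ - sin²ψ cos²ψ = sin⁴ψ (using Factoring)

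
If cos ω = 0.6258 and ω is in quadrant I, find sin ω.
sin ω = 0.78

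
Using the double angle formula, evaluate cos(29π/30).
cos(29π/30) = cos²29π/60 - sin²29π/60 = -0.9945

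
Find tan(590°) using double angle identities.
tan(590°) = 2 tan 295° / (1 - tan²295°) = 1.192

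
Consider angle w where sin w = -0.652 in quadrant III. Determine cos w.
cos w = ±√(1 - sin²w) = -0.7582 (negative in QIII)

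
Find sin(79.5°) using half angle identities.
sin(79.5°) = √((1 - cos 159°)/2) = 0.9833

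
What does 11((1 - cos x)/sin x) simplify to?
11((1 - cos x)/sin x) = 11(tan(x/2)) (using Half angle)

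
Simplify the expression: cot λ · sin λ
cot λ · sin λ = cos λ (using Quotient identity)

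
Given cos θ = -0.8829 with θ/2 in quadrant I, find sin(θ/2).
sin(θ/2) = ±√((1 - cos θ)/2); positive since θ/2 ∈ QI, so sin(θ/2) = 0.9703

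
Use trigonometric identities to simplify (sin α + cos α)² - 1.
(sin α + cos α)² - 1 = sin(2α) (using Pythagorean + double angle)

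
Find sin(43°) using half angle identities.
sin(43°) = √((1 - cos 86°)/2) = 0.682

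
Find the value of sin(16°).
sin(16°) = 0.2756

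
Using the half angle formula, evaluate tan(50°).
tan(50°) = sin 100° / (1 + cos 100°) = 1.192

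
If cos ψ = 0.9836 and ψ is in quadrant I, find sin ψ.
sin ψ = 0.1804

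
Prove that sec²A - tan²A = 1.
LHS = 1/cos²A - sin²A/cos²A = (1 - sin²A)/cos²A = cos²A/cos²A = 1 = RHS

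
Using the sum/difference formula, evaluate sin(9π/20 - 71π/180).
sin(9π/20 - 71π/180) = sin 9π/20 cos 71π/180 - cos 9π/20 sin 71π/180 = 0.1736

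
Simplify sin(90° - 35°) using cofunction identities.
sin(90° - 35°) = cos(35°)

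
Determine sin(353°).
sin(353°) = -0.1219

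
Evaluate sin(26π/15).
sin(26π/15) = -0.7431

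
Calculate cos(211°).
cos(211°) = -0.8572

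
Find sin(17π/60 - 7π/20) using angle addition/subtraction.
sin(17π/60 - 7π/20) = sin 17π/60 cos 7π/20 - cos 17π/60 sin 7π/20 = -0.2079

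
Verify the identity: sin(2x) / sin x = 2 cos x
LHS = 2 sin x cos x / sin x = 2 cos x = RHS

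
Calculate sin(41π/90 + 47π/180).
sin(41π/90 + 47π/180) = sin 41π/90 cos 47π/180 + cos 41π/90 sin 47π/180 = 0.7771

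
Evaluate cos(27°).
cos(27°) = 0.891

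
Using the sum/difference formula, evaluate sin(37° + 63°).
sin(37° + 63°) = sin 37° cos 63° + cos 37° sin 63° = 0.9848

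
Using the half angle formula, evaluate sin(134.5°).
sin(134.5°) = √((1 - cos 269°)/2) = 0.7133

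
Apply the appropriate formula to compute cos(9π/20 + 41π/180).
cos(9π/20 + 41π/180) = cos 9π/20 cos 41π/180 - sin 9π/20 sin 41π/180 = -0.5299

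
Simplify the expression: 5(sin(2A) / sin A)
5(sin(2A) / sin A) = 5(2 cos A) (using Double angle)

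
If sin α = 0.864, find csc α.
csc α = 1/sin α = 1.157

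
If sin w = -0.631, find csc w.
csc w = 1/sin w = -1.585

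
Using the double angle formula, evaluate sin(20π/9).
sin(20π/9) = 2 sin 10π/9 cos 10π/9 = 0.6428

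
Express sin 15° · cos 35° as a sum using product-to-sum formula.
sin 15° cos 35° = (1/2)[sin(15°+35°) + sin(15°-35°)]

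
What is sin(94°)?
sin(94°) = 0.9976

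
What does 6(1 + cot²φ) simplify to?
6(1 + cot²φ) = 6(csc²φ) (using Pythagorean identity)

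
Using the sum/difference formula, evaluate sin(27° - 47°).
sin(27° - 47°) = sin 27° cos 47° - cos 27° sin 47° = -0.342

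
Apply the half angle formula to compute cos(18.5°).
cos(18.5°) = √((1 + cos 37°)/2) = 0.9483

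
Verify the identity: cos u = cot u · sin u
RHS = (cos u/sin u) · sin u = cos u = LHS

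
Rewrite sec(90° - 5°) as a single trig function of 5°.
sec(90° - 5°) = csc(5°)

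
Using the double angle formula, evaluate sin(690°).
sin(690°) = 2 sin 345° cos 345° = -1/2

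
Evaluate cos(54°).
cos(54°) = 0.5878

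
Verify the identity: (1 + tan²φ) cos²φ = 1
LHS = sec²φ · cos²φ = (1/cos²φ) · cos²φ = 1 = RHS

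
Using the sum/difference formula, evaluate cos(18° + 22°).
cos(18° + 22°) = cos 18° cos 22° - sin 18° sin 22° = 0.766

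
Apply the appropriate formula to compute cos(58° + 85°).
cos(58° + 85°) = cos 58° cos 85° - sin 58° sin 85° = -0.7986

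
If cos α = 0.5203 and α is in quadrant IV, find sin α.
sin α = -0.854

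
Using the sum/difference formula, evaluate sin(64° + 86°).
sin(64° + 86°) = sin 64° cos 86° + cos 64° sin 86° = 1/2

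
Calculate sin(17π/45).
sin(17π/45) = 0.9272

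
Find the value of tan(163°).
tan(163°) = -0.3057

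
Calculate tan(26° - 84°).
tan(26° - 84°) = (tan 26° - tan 84°)/(1 + tan 26° tan 84°) = -1.6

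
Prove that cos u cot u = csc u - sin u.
RHS = 1/sin u - sin u = (1 - sin²u)/sin u = cos²u/sin u = cos u · (cos u/sin u) = cos u cot u = LHS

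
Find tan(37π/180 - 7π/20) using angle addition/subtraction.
tan(37π/180 - 7π/20) = (tan 37π/180 - tan 7π/20)/(1 + tan 37π/180 tan 7π/20) = -0.4877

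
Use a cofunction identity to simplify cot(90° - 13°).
cot(90° - 13°) = tan(13°)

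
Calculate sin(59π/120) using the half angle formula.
sin(59π/120) = √((1 - cos 59π/60)/2) = 0.9997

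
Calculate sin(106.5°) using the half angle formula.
sin(106.5°) = √((1 - cos 213°)/2) = 0.9588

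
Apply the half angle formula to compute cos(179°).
cos(179°) = -√((1 + cos 358°)/2) = -0.9998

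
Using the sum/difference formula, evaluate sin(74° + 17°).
sin(74° + 17°) = sin 74° cos 17° + cos 74° sin 17° = 0.9998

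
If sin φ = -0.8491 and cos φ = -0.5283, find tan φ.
tan φ = sin φ / cos φ = 1.607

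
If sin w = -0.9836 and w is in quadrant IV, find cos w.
cos w = 0.1804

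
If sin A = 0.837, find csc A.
csc A = 1/sin A = 1.195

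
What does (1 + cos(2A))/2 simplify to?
(1 + cos(2A))/2 = cos²A (using Power reduction)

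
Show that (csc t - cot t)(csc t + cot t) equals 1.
LHS = csc²t - cot²t = (1 + cot²t) - cot²t = 1 = RHS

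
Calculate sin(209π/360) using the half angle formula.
sin(209π/360) = √((1 - cos 209π/180)/2) = 0.9681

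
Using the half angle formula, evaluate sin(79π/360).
sin(79π/360) = √((1 - cos 79π/180)/2) = 0.6361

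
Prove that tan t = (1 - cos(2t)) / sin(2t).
RHS = 2sin²t / (2 sin t cos t) = sin t/cos t = tan t = LHS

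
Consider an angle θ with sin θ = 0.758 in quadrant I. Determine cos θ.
cos θ = √(1 - sin²θ) = 0.6523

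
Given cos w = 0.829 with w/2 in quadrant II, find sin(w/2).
sin(w/2) = ±√((1 - cos w)/2); positive since w/2 ∈ QII, so sin(w/2) = 0.2924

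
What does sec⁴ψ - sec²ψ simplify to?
sec⁴ψ - sec²ψ = tan⁴ψ + tan²ψ (using Pythagorean)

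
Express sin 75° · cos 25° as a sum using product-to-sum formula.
sin 75° cos 25° = (1/2)[sin(75°+25°) + sin(75°-25°)]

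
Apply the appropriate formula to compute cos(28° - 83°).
cos(28° - 83°) = cos 28° cos 83° + sin 28° sin 83° = 0.5736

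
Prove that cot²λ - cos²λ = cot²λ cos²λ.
LHS = cos²λ/sin²λ - cos²λ = cos²λ(1/sin²λ - 1) = cos²λ · (1 - sin²λ)/sin²λ = cos²λ · cos²λ/sin²λ = cos²λ · cot²λ = RHS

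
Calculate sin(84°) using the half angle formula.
sin(84°) = √((1 - cos 168°)/2) = 0.9945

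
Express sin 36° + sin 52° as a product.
sin 36° + sin 52° = 2 sin(44°) cos(-8°)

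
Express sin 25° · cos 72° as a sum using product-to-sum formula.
sin 25° cos 72° = (1/2)[sin(25°+72°) + sin(25°-72°)]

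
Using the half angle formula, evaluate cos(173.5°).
cos(173.5°) = -√((1 + cos 347°)/2) = -0.9936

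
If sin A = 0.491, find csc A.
csc A = 1/sin A = 2.037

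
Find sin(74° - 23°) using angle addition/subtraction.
sin(74° - 23°) = sin 74° cos 23° - cos 74° sin 23° = 0.7771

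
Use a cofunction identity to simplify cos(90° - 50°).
cos(90° - 50°) = sin(50°)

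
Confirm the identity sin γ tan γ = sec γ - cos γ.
RHS = 1/cos γ - cos γ = (1 - cos²γ)/cos γ = sin²γ/cos γ = sin γ · (sin γ/cos γ) = sin γ tan γ = LHS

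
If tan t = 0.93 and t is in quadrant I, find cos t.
cos t = 0.7323 (using tan²t + 1 = sec²t)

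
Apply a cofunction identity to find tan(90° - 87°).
tan(90° - 87°) = cot(87°) = 0.05241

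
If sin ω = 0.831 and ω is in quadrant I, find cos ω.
cos ω = 0.5563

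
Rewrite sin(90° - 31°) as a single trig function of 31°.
sin(90° - 31°) = cos(31°)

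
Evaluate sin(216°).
sin(216°) = -0.5878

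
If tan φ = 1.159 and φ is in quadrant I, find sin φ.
sin φ = 0.7571 (using tan²φ + 1 = sec²φ)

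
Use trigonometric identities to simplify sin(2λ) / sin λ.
sin(2λ) / sin λ = 2 cos λ (using Double angle)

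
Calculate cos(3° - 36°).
cos(3° - 36°) = cos 3° cos 36° + sin 3° sin 36° = 0.8387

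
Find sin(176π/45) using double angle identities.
sin(176π/45) = 2 sin 88π/45 cos 88π/45 = -0.2756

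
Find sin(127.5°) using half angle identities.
sin(127.5°) = √((1 - cos 255°)/2) = 0.7934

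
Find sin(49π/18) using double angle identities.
sin(49π/18) = 2 sin 49π/36 cos 49π/36 = 0.766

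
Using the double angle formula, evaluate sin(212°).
sin(212°) = 2 sin 106° cos 106° = -0.5299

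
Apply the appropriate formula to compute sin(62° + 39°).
sin(62° + 39°) = sin 62° cos 39° + cos 62° sin 39° = 0.9816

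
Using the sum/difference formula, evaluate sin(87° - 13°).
sin(87° - 13°) = sin 87° cos 13° - cos 87° sin 13° = 0.9613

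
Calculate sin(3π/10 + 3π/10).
sin(3π/10 + 3π/10) = sin 3π/10 cos 3π/10 + cos 3π/10 sin 3π/10 = 0.9511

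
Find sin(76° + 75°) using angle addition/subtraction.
sin(76° + 75°) = sin 76° cos 75° + cos 76° sin 75° = 0.4848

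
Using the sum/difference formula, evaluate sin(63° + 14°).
sin(63° + 14°) = sin 63° cos 14° + cos 63° sin 14° = 0.9744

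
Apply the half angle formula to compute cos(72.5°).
cos(72.5°) = √((1 + cos 145°)/2) = 0.3007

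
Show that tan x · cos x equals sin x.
LHS = (sin x/cos x) · cos x = sin x = RHS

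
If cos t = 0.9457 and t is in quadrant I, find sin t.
sin t = 0.325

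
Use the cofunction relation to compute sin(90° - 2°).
sin(90° - 2°) = cos(2°) = 0.9994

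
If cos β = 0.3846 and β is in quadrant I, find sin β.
sin β = 0.9231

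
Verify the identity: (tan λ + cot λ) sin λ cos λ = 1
LHS = (sin λ/cos λ + cos λ/sin λ) sin λ cos λ = ((sin²λ + cos²λ)/(sin λ cos λ)) · sin λ cos λ = sin²λ + cos²λ = 1 = RHS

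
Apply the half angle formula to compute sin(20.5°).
sin(20.5°) = √((1 - cos 41°)/2) = 0.3502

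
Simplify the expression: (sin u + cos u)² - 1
(sin u + cos u)² - 1 = sin(2u) (using Pythagorean + double angle)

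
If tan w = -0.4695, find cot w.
cot w = 1/tan w = -2.13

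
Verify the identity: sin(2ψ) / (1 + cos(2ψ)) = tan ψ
LHS = 2 sin ψ cos ψ / (2cos²ψ) = sin ψ/cos ψ = tan ψ = RHS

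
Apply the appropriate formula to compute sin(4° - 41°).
sin(4° - 41°) = sin 4° cos 41° - cos 4° sin 41° = -0.6018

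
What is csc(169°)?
csc(169°) = 5.241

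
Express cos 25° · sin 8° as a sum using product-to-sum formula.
cos 25° sin 8° = (1/2)[sin(25°+8°) - sin(25°-8°)]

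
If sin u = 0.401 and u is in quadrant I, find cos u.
cos u = 0.9161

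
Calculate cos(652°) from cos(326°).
cos(652°) = cos²326° - sin²326° = 0.3746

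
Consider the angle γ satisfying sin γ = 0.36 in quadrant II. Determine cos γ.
cos γ = ±√(1 - sin²γ) = -0.933 (negative in QII)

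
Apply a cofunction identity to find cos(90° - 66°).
cos(90° - 66°) = sin(66°) = 0.9135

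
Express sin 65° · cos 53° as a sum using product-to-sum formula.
sin 65° cos 53° = (1/2)[sin(65°+53°) + sin(65°-53°)]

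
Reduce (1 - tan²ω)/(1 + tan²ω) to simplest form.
(1 - tan²ω)/(1 + tan²ω) = cos(2ω) (using Double angle)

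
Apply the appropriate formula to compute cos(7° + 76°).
cos(7° + 76°) = cos 7° cos 76° - sin 7° sin 76° = 0.1219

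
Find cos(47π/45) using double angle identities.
cos(47π/45) = 1 - 2sin²47π/90 = -0.9903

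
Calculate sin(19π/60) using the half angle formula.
sin(19π/60) = √((1 - cos 19π/30)/2) = 0.8387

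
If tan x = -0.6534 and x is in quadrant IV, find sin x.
sin x = -0.547 (using tan²x + 1 = sec²x)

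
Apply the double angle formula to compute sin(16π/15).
sin(16π/15) = 2 sin 8π/15 cos 8π/15 = -0.2079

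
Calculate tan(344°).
tan(344°) = -0.2867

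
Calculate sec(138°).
sec(138°) = -1.346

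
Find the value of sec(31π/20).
sec(31π/20) = 6.392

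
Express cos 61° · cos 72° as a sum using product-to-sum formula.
cos 61° cos 72° = (1/2)[cos(61°-72°) + cos(61°+72°)]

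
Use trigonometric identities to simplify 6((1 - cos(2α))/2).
6((1 - cos(2α))/2) = 6(sin²α) (using Power reduction)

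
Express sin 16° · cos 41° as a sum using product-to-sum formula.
sin 16° cos 41° = (1/2)[sin(16°+41°) + sin(16°-41°)]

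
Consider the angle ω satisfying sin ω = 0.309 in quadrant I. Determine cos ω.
cos ω = √(1 - sin²ω) = 0.9511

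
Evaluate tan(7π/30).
tan(7π/30) = 0.9004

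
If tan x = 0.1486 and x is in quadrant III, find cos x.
cos x = -0.9891 (using tan²x + 1 = sec²x)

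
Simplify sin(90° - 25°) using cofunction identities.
sin(90° - 25°) = cos(25°)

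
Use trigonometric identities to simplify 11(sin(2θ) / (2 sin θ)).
11(sin(2θ) / (2 sin θ)) = 11(cos θ) (using Double angle)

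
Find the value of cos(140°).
cos(140°) = -0.766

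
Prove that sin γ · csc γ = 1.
LHS = sin γ · (1/sin γ) = 1 = RHS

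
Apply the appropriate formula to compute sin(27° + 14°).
sin(27° + 14°) = sin 27° cos 14° + cos 27° sin 14° = 0.6561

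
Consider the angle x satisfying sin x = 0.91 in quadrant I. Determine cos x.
cos x = √(1 - sin²x) = 0.4146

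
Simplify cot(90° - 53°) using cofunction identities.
cot(90° - 53°) = tan(53°)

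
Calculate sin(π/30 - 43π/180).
sin(π/30 - 43π/180) = sin π/30 cos 43π/180 - cos π/30 sin 43π/180 = -0.6018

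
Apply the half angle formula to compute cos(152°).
cos(152°) = -√((1 + cos 304°)/2) = -0.8829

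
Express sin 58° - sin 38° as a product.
sin 58° - sin 38° = 2 cos(48°) sin(10°)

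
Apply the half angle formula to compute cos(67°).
cos(67°) = √((1 + cos 134°)/2) = 0.3907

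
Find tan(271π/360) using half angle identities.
tan(271π/360) = sin 271π/180 / (1 + cos 271π/180) = -0.9827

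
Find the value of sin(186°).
sin(186°) = -0.1045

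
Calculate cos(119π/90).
cos(119π/90) = -0.5299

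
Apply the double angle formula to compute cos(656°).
cos(656°) = cos²328° - sin²328° = 0.4384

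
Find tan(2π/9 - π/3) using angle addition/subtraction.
tan(2π/9 - π/3) = (tan 2π/9 - tan π/3)/(1 + tan 2π/9 tan π/3) = -0.364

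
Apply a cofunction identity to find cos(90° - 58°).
cos(90° - 58°) = sin(58°) = 0.848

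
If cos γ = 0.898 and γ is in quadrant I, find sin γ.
sin γ = 0.44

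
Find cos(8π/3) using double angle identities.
cos(8π/3) = 1 - 2sin²4π/3 = -1/2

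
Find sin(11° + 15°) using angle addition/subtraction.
sin(11° + 15°) = sin 11° cos 15° + cos 11° sin 15° = 0.4384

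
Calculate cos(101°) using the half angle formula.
cos(101°) = -√((1 + cos 202°)/2) = -0.1908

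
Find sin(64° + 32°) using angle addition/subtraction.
sin(64° + 32°) = sin 64° cos 32° + cos 64° sin 32° = 0.9945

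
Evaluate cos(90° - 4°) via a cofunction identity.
cos(90° - 4°) = sin(4°) = 0.06976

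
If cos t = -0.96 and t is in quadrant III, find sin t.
sin t = -0.28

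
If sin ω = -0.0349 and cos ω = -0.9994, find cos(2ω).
cos(2ω) = cos²ω - sin²ω = 0.9976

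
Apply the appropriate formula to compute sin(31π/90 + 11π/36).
sin(31π/90 + 11π/36) = sin 31π/90 cos 11π/36 + cos 31π/90 sin 11π/36 = 0.891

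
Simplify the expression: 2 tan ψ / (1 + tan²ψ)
2 tan ψ / (1 + tan²ψ) = sin(2ψ) (using Double angle)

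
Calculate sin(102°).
sin(102°) = 0.9781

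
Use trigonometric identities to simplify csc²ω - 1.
csc²ω - 1 = cot²ω (using Pythagorean identity)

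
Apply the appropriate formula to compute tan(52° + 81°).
tan(52° + 81°) = (tan 52° + tan 81°)/(1 - tan 52° tan 81°) = -1.072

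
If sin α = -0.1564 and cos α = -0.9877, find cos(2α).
cos(2α) = cos²α - sin²α = 0.9511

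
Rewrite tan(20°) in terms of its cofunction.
tan(20°) = cot(90° - 20°) = cot(70°)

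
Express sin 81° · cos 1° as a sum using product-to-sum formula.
sin 81° cos 1° = (1/2)[sin(81°+1°) + sin(81°-1°)]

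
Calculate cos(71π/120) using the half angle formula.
cos(71π/120) = -√((1 + cos 71π/60)/2) = -0.284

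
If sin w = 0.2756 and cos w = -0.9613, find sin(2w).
sin(2w) = 2 sin w cos w = -0.5299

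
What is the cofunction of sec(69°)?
sec(69°) = csc(90° - 69°) = csc(21°)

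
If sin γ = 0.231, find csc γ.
csc γ = 1/sin γ = 4.329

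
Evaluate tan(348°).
tan(348°) = -0.2126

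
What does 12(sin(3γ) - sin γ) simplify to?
12(sin(3γ) - sin γ) = 12(2 cos(2γ) sin γ) (using Sum-to-product)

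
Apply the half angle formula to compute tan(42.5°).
tan(42.5°) = sin 85° / (1 + cos 85°) = 0.9163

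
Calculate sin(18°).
sin(18°) = 0.309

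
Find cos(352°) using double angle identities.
cos(352°) = cos²176° - sin²176° = 0.9903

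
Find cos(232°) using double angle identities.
cos(232°) = cos²116° - sin²116° = -0.6157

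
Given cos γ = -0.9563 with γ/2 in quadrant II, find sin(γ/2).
sin(γ/2) = ±√((1 - cos γ)/2); positive since γ/2 ∈ QII, so sin(γ/2) = 0.989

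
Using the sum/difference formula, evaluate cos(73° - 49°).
cos(73° - 49°) = cos 73° cos 49° + sin 73° sin 49° = 0.9135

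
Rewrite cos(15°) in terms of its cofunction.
cos(15°) = sin(90° - 15°) = sin(75°)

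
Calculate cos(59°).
cos(59°) = 0.515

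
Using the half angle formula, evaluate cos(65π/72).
cos(65π/72) = -√((1 + cos 65π/36)/2) = -0.9537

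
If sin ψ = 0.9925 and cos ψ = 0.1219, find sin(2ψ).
sin(2ψ) = 2 sin ψ cos ψ = 0.242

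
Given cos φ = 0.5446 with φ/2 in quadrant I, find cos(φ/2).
cos(φ/2) = ±√((1 + cos φ)/2); positive since φ/2 ∈ QI, so cos(φ/2) = 0.8788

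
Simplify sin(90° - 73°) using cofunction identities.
sin(90° - 73°) = cos(73°)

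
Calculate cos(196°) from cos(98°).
cos(196°) = cos²98° - sin²98° = -0.9613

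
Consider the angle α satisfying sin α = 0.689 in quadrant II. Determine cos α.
cos α = ±√(1 - sin²α) = -0.7248 (negative in QII)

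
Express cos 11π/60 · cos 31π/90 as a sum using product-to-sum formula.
cos 11π/60 cos 31π/90 = (1/2)[cos(11π/60-31π/90) + cos(11π/60+31π/90)]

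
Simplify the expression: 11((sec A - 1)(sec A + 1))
11((sec A - 1)(sec A + 1)) = 11(tan²A) (using Diff. of squares)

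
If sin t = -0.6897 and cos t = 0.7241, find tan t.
tan t = sin t / cos t = -0.9525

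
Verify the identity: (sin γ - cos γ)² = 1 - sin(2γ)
LHS = sin²γ - 2 sin γ cos γ + cos²γ = (sin²γ + cos²γ) - 2 sin γ cos γ = 1 - sin(2γ) = RHS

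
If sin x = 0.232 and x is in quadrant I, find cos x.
cos x = 0.9727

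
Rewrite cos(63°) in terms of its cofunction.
cos(63°) = sin(90° - 63°) = sin(27°)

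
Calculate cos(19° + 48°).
cos(19° + 48°) = cos 19° cos 48° - sin 19° sin 48° = 0.3907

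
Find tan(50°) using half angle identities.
tan(50°) = sin 100° / (1 + cos 100°) = 1.192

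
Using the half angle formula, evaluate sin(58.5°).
sin(58.5°) = √((1 - cos 117°)/2) = 0.8526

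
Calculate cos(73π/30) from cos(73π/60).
cos(73π/30) = cos²73π/60 - sin²73π/60 = 0.2079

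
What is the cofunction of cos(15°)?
cos(15°) = sin(90° - 15°) = sin(75°)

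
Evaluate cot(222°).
cot(222°) = 1.111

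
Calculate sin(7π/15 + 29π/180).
sin(7π/15 + 29π/180) = sin 7π/15 cos 29π/180 + cos 7π/15 sin 29π/180 = 0.9205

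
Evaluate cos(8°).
cos(8°) = 0.9903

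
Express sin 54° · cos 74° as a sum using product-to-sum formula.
sin 54° cos 74° = (1/2)[sin(54°+74°) + sin(54°-74°)]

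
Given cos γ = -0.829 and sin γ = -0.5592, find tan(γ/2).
tan(γ/2) = sin γ / (1 + cos γ) = -3.27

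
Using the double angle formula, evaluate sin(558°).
sin(558°) = 2 sin 279° cos 279° = -0.309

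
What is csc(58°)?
csc(58°) = 1.179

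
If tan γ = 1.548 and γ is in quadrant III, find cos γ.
cos γ = -0.5426 (using tan²γ + 1 = sec²γ)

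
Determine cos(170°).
cos(170°) = -0.9848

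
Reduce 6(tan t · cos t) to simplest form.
6(tan t · cos t) = 6(sin t) (using Quotient identity)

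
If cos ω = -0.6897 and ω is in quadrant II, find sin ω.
sin ω = 0.7241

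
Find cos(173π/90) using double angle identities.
cos(173π/90) = cos²173π/180 - sin²173π/180 = 0.9703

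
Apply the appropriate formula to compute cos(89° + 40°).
cos(89° + 40°) = cos 89° cos 40° - sin 89° sin 40° = -0.6293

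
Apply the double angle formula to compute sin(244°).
sin(244°) = 2 sin 122° cos 122° = -0.8988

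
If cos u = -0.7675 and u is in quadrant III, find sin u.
sin u = -0.641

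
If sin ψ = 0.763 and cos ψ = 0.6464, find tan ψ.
tan ψ = sin ψ / cos ψ = 1.18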